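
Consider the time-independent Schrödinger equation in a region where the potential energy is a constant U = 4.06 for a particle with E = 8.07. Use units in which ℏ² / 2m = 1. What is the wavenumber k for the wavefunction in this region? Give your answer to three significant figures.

k = 2.00

With E > U the solution is oscillatory, ψ ∝ e^{±ikx} with k = √(2m(E − U))/ℏ.
k = √(2 × 0.5 × 4.01) = 2.002.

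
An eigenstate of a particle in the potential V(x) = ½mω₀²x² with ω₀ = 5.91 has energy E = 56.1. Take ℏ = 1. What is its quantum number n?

Invert E_n = (n + ½)ℏω₀: n = E/ℏω₀ − ½ = 8.992, so n = 9.

n = 9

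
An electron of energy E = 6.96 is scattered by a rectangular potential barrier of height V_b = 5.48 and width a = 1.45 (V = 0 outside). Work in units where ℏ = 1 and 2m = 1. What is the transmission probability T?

T = 0.588

E > V_b: inside the barrier k₂ = √(2m(E − V_b))/ℏ = 1.217, k₂a = 1.764.
Matching at both interfaces gives T⁻¹ = 1 + V_b² sin²(k₂a) / [4E(E − V_b)] = 1.702, hence T = 0.588.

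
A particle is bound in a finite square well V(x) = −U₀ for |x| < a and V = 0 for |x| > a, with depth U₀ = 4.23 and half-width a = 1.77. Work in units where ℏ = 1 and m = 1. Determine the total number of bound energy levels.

The dimensionless depth is z₀ = a√(2mU₀)/ℏ = 1.77 × √(8.460) = 5.148.
The even/odd transcendental equations gain one root per π/2 in z₀, giving N = 1 + ⌊2z₀/π⌋ = 1 + ⌊3.277⌋ = 4.

N = 4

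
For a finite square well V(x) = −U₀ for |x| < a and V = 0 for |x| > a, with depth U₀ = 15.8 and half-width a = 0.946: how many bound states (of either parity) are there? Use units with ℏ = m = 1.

The dimensionless depth is z₀ = a√(2mU₀)/ℏ = 0.946 × √(31.60) = 5.318.
The even/odd transcendental equations gain one root per π/2 in z₀, giving N = 1 + ⌊2z₀/π⌋ = 1 + ⌊3.385⌋ = 4.

N = 4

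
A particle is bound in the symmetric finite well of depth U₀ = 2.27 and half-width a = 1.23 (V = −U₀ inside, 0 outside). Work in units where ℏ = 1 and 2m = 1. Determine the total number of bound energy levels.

N = 2

Define the well-strength parameter z₀ = (a/ℏ)√(2mU₀) = 1.23 × √(2·0.5·2.27) = 1.853.
The even/odd transcendental equations gain one root per π/2 in z₀, giving N = 1 + ⌊2z₀/π⌋ = 1 + ⌊1.180⌋ = 2.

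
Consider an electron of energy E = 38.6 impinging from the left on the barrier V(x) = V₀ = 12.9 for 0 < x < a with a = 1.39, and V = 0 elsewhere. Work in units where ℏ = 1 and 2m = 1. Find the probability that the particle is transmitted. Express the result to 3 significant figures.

T = 0.980

Above the barrier the interior wavenumber is k₂ = √(2m(E − V₀))/ℏ = 5.070, giving phase k₂a = 7.047.
Matching at both interfaces gives T⁻¹ = 1 + V₀² sin²(k₂a) / [4E(E − V₀)] = 1.020, hence T = 0.980.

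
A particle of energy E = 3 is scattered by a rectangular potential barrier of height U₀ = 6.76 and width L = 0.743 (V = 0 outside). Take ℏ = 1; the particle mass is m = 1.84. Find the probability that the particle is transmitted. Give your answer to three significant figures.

E < U₀: inside the barrier ψ ∝ e^{±κx} with κ = √(2m(U₀ − E))/ℏ = 3.720.
κL = 2.764, sinh(κL) = 7.898.
Matching ψ, ψ′ at both faces gives T = [1 + U₀² sinh²(κL) / (4E(U₀ − E))]⁻¹ = 1/64.18 = 0.0156.

T = 0.0156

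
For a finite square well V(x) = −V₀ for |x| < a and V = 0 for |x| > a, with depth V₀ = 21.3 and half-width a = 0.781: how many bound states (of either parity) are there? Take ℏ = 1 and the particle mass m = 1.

N = 4

The dimensionless depth is z₀ = a√(2mV₀)/ℏ = 0.781 × √(42.60) = 5.097.
The even/odd transcendental equations gain one root per π/2 in z₀, giving N = 1 + ⌊2z₀/π⌋ = 1 + ⌊3.245⌋ = 4.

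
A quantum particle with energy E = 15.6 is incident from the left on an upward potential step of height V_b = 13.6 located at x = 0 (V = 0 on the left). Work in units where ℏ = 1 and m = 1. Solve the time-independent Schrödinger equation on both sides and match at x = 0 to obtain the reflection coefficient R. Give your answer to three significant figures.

R = 0.223

The wavenumbers are k₁ = √(2mE)/ℏ = 5.586 on the left and k₂ = √(2m(E − V_b))/ℏ = 2.000 on the right.
Continuity of ψ and ψ′ at the step yields the reflection amplitude r = (k₁ − k₂)/(k₁ + k₂) = 0.4727; thus R = |r|² = 0.2234, T = 0.7766.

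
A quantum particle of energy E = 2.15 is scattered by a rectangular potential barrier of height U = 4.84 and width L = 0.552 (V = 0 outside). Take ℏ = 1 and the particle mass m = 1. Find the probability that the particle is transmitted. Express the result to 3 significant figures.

Since E < U the interior solution is evanescent with decay constant κ = √(2m(U − E))/ℏ = 2.319.
κL = 1.280, sinh(κL) = 1.660.
Matching ψ, ψ′ at both faces gives T = [1 + U² sinh²(κL) / (4E(U − E))]⁻¹ = 1/3.790 = 0.264.

T = 0.264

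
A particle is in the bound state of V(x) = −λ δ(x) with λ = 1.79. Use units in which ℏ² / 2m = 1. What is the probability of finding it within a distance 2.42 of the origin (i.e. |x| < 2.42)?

The normalised bound state is ψ = √κ e^{−κ|x|} with κ = mλ/ℏ² = 0.8950.
P(|x| < d) = ∫_{−d}^{d} κ e^{−2κ|x|} dx = 1 − e^{−2κd} = 1 − e^{−4.332} = 0.9869.

P = 0.987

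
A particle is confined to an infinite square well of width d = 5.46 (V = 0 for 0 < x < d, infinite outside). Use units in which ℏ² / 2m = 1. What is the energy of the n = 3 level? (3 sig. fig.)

The infinite-well eigenfunctions ψ_n = √(2/d) sin(nπx/d) vanish at both walls, giving E_n = n²π²ℏ²/(2md²).
E_3 = 3² × π² / (2 × 0.5 × 5.46²) = 2.980.

E = 2.98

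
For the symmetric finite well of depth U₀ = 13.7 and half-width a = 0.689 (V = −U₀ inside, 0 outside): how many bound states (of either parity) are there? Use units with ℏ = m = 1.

The dimensionless depth is z₀ = a√(2mU₀)/ℏ = 0.689 × √(27.40) = 3.607.
The even/odd transcendental equations gain one root per π/2 in z₀, giving N = 1 + ⌊2z₀/π⌋ = 1 + ⌊2.296⌋ = 3.

N = 3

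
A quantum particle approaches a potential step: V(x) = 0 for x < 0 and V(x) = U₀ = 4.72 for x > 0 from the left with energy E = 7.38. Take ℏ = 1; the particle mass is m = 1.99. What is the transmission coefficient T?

T = 0.938

On each side the TISE gives plane waves with k = √(2m(E − V))/ℏ: k₁ = √(2·1.99·7.38) = 5.420, k₂ = √(2·1.99·2.66) = 3.254.
Continuity of ψ and ψ′ at the step yields the reflection amplitude r = (k₁ − k₂)/(k₁ + k₂) = 0.2497; thus R = |r|² = 0.06236, T = 0.9376.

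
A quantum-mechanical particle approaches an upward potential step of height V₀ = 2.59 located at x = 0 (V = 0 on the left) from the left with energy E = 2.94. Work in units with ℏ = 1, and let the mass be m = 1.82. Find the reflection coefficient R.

On each side the TISE gives plane waves with k = √(2m(E − V))/ℏ: k₁ = √(2·1.82·2.94) = 3.271, k₂ = √(2·1.82·0.35) = 1.129.
Matching ψ and ψ′ at x = 0 gives r = (k₁ − k₂)/(k₁ + k₂), so R = r² = 0.2371 and T = 1 − R = 0.7629.

R = 0.237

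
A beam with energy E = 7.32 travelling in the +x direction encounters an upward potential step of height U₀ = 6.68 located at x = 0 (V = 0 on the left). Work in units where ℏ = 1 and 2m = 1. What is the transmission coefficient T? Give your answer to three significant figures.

T = 0.705

On each side the TISE gives plane waves with k = √(2m(E − V))/ℏ: k₁ = √(2·½·7.32) = 2.706, k₂ = √(2·½·0.64) = 0.8000.
Matching ψ and ψ′ at x = 0 gives r = (k₁ − k₂)/(k₁ + k₂), so R = r² = 0.2955 and T = 1 − R = 0.7045.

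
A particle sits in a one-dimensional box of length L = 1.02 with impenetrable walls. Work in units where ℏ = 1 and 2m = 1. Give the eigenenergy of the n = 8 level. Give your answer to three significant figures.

E = 607

The infinite-well eigenfunctions ψ_n = √(2/L) sin(nπx/L) vanish at both walls, giving E_n = n²π²ℏ²/(2mL²).
E_8 = 8² × π² / (2 × 0.5 × 1.02²) = 607.1.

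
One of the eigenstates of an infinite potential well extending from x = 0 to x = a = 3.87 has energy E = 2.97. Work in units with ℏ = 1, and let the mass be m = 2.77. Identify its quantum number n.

For an infinite well E_n = n²π²ℏ²/(2ma²), so n = (a/πℏ)√(2mE).
n = (3.87/π) × √(2 × 2.77 × 2.97) = 4.997 → n = 5.

n = 5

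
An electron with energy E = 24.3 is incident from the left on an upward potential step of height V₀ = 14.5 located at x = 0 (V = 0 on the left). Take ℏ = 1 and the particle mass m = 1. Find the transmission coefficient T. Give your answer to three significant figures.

T = 0.950

On each side the TISE gives plane waves with k = √(2m(E − V))/ℏ: k₁ = √(2·1·24.3) = 6.971, k₂ = √(2·1·9.8) = 4.427.
Matching ψ and ψ′ at x = 0 gives r = (k₁ − k₂)/(k₁ + k₂), so R = r² = 0.04982 and T = 1 − R = 0.9502.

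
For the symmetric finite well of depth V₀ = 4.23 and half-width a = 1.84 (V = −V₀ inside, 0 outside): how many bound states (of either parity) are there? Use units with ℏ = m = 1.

N = 4

The dimensionless depth is z₀ = a√(2mV₀)/ℏ = 1.84 × √(8.460) = 5.352.
The even/odd transcendental equations gain one root per π/2 in z₀, giving N = 1 + ⌊2z₀/π⌋ = 1 + ⌊3.407⌋ = 4.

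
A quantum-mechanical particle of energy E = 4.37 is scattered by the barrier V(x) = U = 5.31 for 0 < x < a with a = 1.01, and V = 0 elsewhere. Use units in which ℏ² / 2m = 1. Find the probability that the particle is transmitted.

T = 0.308

E < U: inside the barrier ψ ∝ e^{±κx} with κ = √(2m(U − E))/ℏ = 0.9695.
κa = 0.9792, sinh(κa) = 1.143.
Matching ψ, ψ′ at both faces gives T = [1 + U² sinh²(κa) / (4E(U − E))]⁻¹ = 1/3.243 = 0.308.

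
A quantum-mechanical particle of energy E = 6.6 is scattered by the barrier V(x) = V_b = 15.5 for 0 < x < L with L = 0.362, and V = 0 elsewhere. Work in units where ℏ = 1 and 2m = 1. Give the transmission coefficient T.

T = 0.366

E < V_b: inside the barrier ψ ∝ e^{±κx} with κ = √(2m(V_b − E))/ℏ = 2.983.
κL = 1.080, sinh(κL) = 1.302.
Matching ψ, ψ′ at both faces gives T = [1 + V_b² sinh²(κL) / (4E(V_b − E))]⁻¹ = 1/2.735 = 0.366.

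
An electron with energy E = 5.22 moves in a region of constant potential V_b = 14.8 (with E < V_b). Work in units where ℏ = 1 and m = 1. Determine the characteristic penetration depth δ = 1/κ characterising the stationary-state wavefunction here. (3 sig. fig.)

Since E < V_b the TISE in this region is ψ'' = κ²ψ with κ = √(2m(V_b − E))/ℏ.
κ = √(2 × 1 × 9.58) = 4.377. The penetration depth is δ = 1/κ = 0.228.

δ = 0.228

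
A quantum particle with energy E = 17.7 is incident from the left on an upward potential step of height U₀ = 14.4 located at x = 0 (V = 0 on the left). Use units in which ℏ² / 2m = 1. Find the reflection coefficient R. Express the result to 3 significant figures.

R = 0.157

On each side the TISE gives plane waves with k = √(2m(E − V))/ℏ: k₁ = √(2·½·17.7) = 4.207, k₂ = √(2·½·3.3) = 1.817.
Continuity of ψ and ψ′ at the step yields the reflection amplitude r = (k₁ − k₂)/(k₁ + k₂) = 0.3969; thus R = |r|² = 0.1575, T = 0.8425.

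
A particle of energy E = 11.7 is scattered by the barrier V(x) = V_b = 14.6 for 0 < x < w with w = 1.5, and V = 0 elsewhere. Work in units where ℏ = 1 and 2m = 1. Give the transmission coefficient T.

T = 0.0153

Since E < V_b the interior solution is evanescent with decay constant κ = √(2m(V_b − E))/ℏ = 1.703.
κw = 2.554, sinh(κw) = 6.393.
The exact tunnelling result is T⁻¹ = 1 + V_b² sinh²(κw) / [4E(V_b − E)] = 65.19, so T = 0.0153.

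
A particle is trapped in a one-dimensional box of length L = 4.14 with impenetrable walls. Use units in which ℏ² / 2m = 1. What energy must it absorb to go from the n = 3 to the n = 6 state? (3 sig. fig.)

E_n = n²π²ℏ²/(2mL²), so ΔE = (6² − 3²) π²ℏ²/(2mL²).
ΔE = 27 × π² / (2 × 0.5 × 4.14²) = 15.55.

ΔE = 15.5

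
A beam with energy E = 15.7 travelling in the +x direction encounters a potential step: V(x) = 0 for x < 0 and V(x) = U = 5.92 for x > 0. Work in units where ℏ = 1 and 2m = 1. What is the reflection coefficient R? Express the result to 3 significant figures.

On each side the TISE gives plane waves with k = √(2m(E − V))/ℏ: k₁ = √(2·½·15.7) = 3.962, k₂ = √(2·½·9.78) = 3.127.
Matching ψ and ψ′ at x = 0 gives r = (k₁ − k₂)/(k₁ + k₂), so R = r² = 0.01387 and T = 1 − R = 0.9861.

R = 0.0139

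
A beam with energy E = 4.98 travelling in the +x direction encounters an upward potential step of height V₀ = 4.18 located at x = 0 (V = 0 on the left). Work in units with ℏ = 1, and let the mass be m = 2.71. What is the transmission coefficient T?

The wavenumbers are k₁ = √(2mE)/ℏ = 5.195 on the left and k₂ = √(2m(E − V₀))/ℏ = 2.082 on the right.
Continuity of ψ and ψ′ at the step yields the reflection amplitude r = (k₁ − k₂)/(k₁ + k₂) = 0.4278; thus R = |r|² = 0.1830, T = 0.8170.

T = 0.817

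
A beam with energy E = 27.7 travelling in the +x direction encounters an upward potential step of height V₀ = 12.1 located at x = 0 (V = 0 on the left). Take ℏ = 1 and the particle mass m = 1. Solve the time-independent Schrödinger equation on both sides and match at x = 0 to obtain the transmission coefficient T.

The wavenumbers are k₁ = √(2mE)/ℏ = 7.443 on the left and k₂ = √(2m(E − V₀))/ℏ = 5.586 on the right.
Matching ψ and ψ′ at x = 0 gives r = (k₁ − k₂)/(k₁ + k₂), so R = r² = 0.02032 and T = 1 − R = 0.9797.

T = 0.980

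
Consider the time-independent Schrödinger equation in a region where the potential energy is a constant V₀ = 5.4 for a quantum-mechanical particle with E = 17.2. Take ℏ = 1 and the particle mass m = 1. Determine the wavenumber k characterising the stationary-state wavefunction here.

With E > V₀ the solution is oscillatory, ψ ∝ e^{±ikx} with k = √(2m(E − V₀))/ℏ.
k = √(2 × 1 × 11.8) = 4.858.

k = 4.86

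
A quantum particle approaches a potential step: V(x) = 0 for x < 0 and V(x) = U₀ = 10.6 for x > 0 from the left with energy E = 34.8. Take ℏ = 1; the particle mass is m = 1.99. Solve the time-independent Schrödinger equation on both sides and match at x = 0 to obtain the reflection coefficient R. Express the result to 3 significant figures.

R = 0.00820

On each side the TISE gives plane waves with k = √(2m(E − V))/ℏ: k₁ = √(2·1.99·34.8) = 11.77, k₂ = √(2·1.99·24.2) = 9.814.
Matching ψ and ψ′ at x = 0 gives r = (k₁ − k₂)/(k₁ + k₂), so R = r² = 0.008202 and T = 1 − R = 0.9918.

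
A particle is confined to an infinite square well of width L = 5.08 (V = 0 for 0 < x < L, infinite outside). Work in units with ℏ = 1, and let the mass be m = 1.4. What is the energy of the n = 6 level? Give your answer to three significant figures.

The infinite-well eigenfunctions ψ_n = √(2/L) sin(nπx/L) vanish at both walls, giving E_n = n²π²ℏ²/(2mL²).
E_6 = 6² × π² / (2 × 1.4 × 5.08²) = 4.917.

E = 4.92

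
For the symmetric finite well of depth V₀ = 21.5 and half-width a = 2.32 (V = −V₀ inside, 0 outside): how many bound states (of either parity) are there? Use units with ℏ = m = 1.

The dimensionless depth is z₀ = a√(2mV₀)/ℏ = 2.32 × √(43.00) = 15.21.
The even/odd transcendental equations gain one root per π/2 in z₀, giving N = 1 + ⌊2z₀/π⌋ = 1 + ⌊9.685⌋ = 10.

N = 10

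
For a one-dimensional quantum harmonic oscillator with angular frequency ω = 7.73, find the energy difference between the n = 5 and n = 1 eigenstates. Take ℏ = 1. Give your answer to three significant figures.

ΔE = 30.9

E_n = ℏω(n + ½), so ΔE = (5 − 1) ℏω = 4 × 7.73 = 30.92.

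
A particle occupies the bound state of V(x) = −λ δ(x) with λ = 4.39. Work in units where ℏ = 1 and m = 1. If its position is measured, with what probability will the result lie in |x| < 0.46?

P = 0.982

The normalised bound state is ψ = √κ e^{−κ|x|} with κ = mλ/ℏ² = 4.390.
P(|x| < d) = ∫_{−d}^{d} κ e^{−2κ|x|} dx = 1 − e^{−2κd} = 1 − e^{−4.039} = 0.9824.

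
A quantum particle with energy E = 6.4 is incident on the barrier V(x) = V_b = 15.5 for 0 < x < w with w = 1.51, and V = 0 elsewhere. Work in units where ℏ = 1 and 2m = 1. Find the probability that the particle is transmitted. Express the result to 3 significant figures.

T = 0.000429

E < V_b: inside the barrier ψ ∝ e^{±κx} with κ = √(2m(V_b − E))/ℏ = 3.017.
κw = 4.555, sinh(κw) = 47.55.
The exact tunnelling result is T⁻¹ = 1 + V_b² sinh²(κw) / [4E(V_b − E)] = 2333, so T = 0.000429.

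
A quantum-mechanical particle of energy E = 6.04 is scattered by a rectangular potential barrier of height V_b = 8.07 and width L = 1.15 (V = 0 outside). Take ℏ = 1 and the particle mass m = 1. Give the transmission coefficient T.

T = 0.0290

Since E < V_b the interior solution is evanescent with decay constant κ = √(2m(V_b − E))/ℏ = 2.015.
κL = 2.317, sinh(κL) = 5.024.
Matching ψ, ψ′ at both faces gives T = [1 + V_b² sinh²(κL) / (4E(V_b − E))]⁻¹ = 1/34.52 = 0.0290.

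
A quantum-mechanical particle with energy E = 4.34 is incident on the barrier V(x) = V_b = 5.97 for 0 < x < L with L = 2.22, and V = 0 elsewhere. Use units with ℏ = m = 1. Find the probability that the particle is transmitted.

E < V_b: inside the barrier ψ ∝ e^{±κx} with κ = √(2m(V_b − E))/ℏ = 1.806.
κL = 4.008, sinh(κL) = 27.52.
Matching ψ, ψ′ at both faces gives T = [1 + V_b² sinh²(κL) / (4E(V_b − E))]⁻¹ = 1/954.8 = 0.00105.

T = 0.00105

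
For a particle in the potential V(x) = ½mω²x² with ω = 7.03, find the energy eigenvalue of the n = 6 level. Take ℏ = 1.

E = 45.7

The oscillator eigenvalues are E_n = ℏω(n + ½), so E_6 = 7.03 × 6.5 = 45.70.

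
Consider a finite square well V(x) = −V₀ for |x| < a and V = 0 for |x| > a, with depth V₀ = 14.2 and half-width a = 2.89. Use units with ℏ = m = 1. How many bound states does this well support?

Define the well-strength parameter z₀ = (a/ℏ)√(2mV₀) = 2.89 × √(2·1·14.2) = 15.40.
The even/odd transcendental equations gain one root per π/2 in z₀, giving N = 1 + ⌊2z₀/π⌋ = 1 + ⌊9.805⌋ = 10.

N = 10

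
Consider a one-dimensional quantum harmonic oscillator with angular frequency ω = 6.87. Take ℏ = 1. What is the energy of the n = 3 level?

The oscillator eigenvalues are E_n = ℏω(n + ½), so E_3 = 6.87 × 3.5 = 24.05.

E = 24.0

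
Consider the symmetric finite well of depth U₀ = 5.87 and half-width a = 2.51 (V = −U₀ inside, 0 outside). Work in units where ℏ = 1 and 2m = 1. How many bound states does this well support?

Define the well-strength parameter z₀ = (a/ℏ)√(2mU₀) = 2.51 × √(2·0.5·5.87) = 6.081.
The even/odd transcendental equations gain one root per π/2 in z₀, giving N = 1 + ⌊2z₀/π⌋ = 1 + ⌊3.871⌋ = 4.

N = 4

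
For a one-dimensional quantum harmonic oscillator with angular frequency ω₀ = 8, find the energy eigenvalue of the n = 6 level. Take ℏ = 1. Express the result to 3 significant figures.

The oscillator eigenvalues are E_n = ℏω₀(n + ½), so E_6 = 8 × 6.5 = 52.00.

E = 52.0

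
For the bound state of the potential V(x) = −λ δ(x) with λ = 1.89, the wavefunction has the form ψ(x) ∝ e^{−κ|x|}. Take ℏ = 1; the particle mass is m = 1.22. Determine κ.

Integrate −(ℏ²/2m)ψ'' − λδ(x)ψ = Eψ from −ε to +ε: the ψ'' term gives ψ'(0⁺) − ψ'(0⁻) and the δ term gives −(2mλ/ℏ²)ψ(0).
With ψ ∝ e^{−κ|x|} this yields −2κ = −2mλ/ℏ², so κ = mλ/ℏ² = 2.306.

κ = 2.31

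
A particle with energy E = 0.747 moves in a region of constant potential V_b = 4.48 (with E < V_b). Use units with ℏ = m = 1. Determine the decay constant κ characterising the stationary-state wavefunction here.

κ = 2.73

Since E < V_b the TISE in this region is ψ'' = κ²ψ with κ = √(2m(V_b − E))/ℏ.
κ = √(2 × 1 × 3.733) = 2.732.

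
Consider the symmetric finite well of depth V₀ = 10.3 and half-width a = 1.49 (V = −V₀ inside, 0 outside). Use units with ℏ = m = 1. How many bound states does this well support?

Define the well-strength parameter z₀ = (a/ℏ)√(2mV₀) = 1.49 × √(2·1·10.3) = 6.763.
A new bound state (alternating even/odd) appears each time z₀ passes a multiple of π/2, so N = ⌊2z₀/π⌋ + 1 = ⌊4.305⌋ + 1 = 5.

N = 5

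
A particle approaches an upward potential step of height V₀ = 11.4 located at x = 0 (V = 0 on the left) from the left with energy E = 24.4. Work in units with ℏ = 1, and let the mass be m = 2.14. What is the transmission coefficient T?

The wavenumbers are k₁ = √(2mE)/ℏ = 10.22 on the left and k₂ = √(2m(E − V₀))/ℏ = 7.459 on the right.
Matching ψ and ψ′ at x = 0 gives r = (k₁ − k₂)/(k₁ + k₂), so R = r² = 0.02437 and T = 1 − R = 0.9756.

T = 0.976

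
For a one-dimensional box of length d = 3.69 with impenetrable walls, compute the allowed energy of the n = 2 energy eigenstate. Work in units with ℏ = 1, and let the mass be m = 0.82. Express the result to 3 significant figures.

E = 1.77

The infinite-well eigenfunctions ψ_n = √(2/d) sin(nπx/d) vanish at both walls, giving E_n = n²π²ℏ²/(2md²).
E_2 = 2² × π² / (2 × 0.82 × 3.69²) = 1.768.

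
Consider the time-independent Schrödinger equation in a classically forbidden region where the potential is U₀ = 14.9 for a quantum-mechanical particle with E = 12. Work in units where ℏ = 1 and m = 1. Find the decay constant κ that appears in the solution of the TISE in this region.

Since E < U₀ the TISE in this region is ψ'' = κ²ψ with κ = √(2m(U₀ − E))/ℏ.
κ = √(2 × 1 × 2.9) = 2.408.

κ = 2.41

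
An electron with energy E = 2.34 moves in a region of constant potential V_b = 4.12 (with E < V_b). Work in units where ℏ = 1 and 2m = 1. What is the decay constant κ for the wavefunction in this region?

κ = 1.33

Since E < V_b the TISE in this region is ψ'' = κ²ψ with κ = √(2m(V_b − E))/ℏ.
κ = √(2 × 0.5 × 1.78) = 1.334.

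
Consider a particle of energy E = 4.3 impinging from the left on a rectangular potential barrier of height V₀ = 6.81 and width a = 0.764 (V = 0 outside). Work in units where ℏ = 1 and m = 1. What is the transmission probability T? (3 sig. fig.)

E < V₀: inside the barrier ψ ∝ e^{±κx} with κ = √(2m(V₀ − E))/ℏ = 2.241.
κa = 1.712, sinh(κa) = 2.679.
The exact tunnelling result is T⁻¹ = 1 + V₀² sinh²(κa) / [4E(V₀ − E)] = 8.710, so T = 0.115.

T = 0.115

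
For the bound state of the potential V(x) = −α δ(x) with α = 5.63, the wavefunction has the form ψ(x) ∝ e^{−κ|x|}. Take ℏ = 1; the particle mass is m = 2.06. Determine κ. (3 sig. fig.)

κ = 11.6

Integrating the TISE across x = 0 gives the cusp condition ψ'(0⁺) − ψ'(0⁻) = −(2mα/ℏ²)ψ(0).
With ψ ∝ e^{−κ|x|} this yields −2κ = −2mα/ℏ², so κ = mα/ℏ² = 11.60.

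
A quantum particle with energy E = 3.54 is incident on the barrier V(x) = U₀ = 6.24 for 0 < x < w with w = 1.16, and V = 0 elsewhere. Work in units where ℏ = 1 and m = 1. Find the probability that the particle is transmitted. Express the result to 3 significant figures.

T = 0.0177

E < U₀: inside the barrier ψ ∝ e^{±κx} with κ = √(2m(U₀ − E))/ℏ = 2.324.
κw = 2.696, sinh(κw) = 7.373.
Matching ψ, ψ′ at both faces gives T = [1 + U₀² sinh²(κw) / (4E(U₀ − E))]⁻¹ = 1/56.37 = 0.0177.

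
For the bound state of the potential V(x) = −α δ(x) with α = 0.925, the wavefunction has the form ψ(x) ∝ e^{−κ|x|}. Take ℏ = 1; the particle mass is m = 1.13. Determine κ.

Integrate −(ℏ²/2m)ψ'' − αδ(x)ψ = Eψ from −ε to +ε: the ψ'' term gives ψ'(0⁺) − ψ'(0⁻) and the δ term gives −(2mα/ℏ²)ψ(0).
With ψ ∝ e^{−κ|x|} this yields −2κ = −2mα/ℏ², so κ = mα/ℏ² = 1.045.

κ = 1.05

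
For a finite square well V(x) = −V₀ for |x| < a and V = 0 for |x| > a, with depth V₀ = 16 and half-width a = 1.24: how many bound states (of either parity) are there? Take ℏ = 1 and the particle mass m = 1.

N = 5

Define the well-strength parameter z₀ = (a/ℏ)√(2mV₀) = 1.24 × √(2·1·16) = 7.014.
The even/odd transcendental equations gain one root per π/2 in z₀, giving N = 1 + ⌊2z₀/π⌋ = 1 + ⌊4.466⌋ = 5.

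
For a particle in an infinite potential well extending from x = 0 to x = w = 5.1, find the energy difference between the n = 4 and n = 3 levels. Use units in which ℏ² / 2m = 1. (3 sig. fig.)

E_n = n²π²ℏ²/(2mw²), so ΔE = (4² − 3²) π²ℏ²/(2mw²).
ΔE = 7 × π² / (2 × 0.5 × 5.1²) = 2.656.

ΔE = 2.66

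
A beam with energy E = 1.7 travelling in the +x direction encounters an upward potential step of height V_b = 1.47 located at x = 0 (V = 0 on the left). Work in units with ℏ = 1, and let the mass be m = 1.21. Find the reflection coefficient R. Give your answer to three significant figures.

On each side the TISE gives plane waves with k = √(2m(E − V))/ℏ: k₁ = √(2·1.21·1.7) = 2.028, k₂ = √(2·1.21·0.23) = 0.7461.
Continuity of ψ and ψ′ at the step yields the reflection amplitude r = (k₁ − k₂)/(k₁ + k₂) = 0.4622; thus R = |r|² = 0.2136, T = 0.7864.

R = 0.214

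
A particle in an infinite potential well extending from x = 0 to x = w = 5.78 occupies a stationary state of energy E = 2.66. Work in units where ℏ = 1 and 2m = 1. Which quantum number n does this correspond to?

n = 3

From E_n = n²π²ℏ²/(2mw²) invert to n = √(2mw²E)/(πℏ).
n = (5.78/π) × √(2 × 0.5 × 2.66) = 3.001 → n = 3.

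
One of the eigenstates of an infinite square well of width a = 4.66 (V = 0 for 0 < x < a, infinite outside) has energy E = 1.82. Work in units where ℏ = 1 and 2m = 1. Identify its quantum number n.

n = 2

From E_n = n²π²ℏ²/(2ma²) invert to n = √(2ma²E)/(πℏ).
n = (4.66/π) × √(2 × 0.5 × 1.82) = 2.001 → n = 2.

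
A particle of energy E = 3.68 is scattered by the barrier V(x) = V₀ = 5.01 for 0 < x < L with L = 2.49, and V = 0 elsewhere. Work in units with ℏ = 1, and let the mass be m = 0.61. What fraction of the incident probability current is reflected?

Since E < V₀ the interior solution is evanescent with decay constant κ = √(2m(V₀ − E))/ℏ = 1.274.
κL = 3.172, sinh(κL) = 11.90.
The exact tunnelling result is T⁻¹ = 1 + V₀² sinh²(κL) / [4E(V₀ − E)] = 182.7, so T = 0.00547.
R = 1 − T = 0.995.

R = 0.995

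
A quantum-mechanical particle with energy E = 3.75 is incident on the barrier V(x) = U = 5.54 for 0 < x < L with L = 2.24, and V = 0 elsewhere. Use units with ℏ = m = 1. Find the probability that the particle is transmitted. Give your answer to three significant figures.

T = 0.000729

E < U: inside the barrier ψ ∝ e^{±κx} with κ = √(2m(U − E))/ℏ = 1.892.
κL = 4.238, sinh(κL) = 34.64.
The exact tunnelling result is T⁻¹ = 1 + U² sinh²(κL) / [4E(U − E)] = 1372, so T = 0.000729.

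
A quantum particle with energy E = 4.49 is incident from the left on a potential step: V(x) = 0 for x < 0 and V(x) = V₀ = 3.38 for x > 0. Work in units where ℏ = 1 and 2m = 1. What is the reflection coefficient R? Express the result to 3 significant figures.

R = 0.113

On each side the TISE gives plane waves with k = √(2m(E − V))/ℏ: k₁ = √(2·½·4.49) = 2.119, k₂ = √(2·½·1.11) = 1.054.
Continuity of ψ and ψ′ at the step yields the reflection amplitude r = (k₁ − k₂)/(k₁ + k₂) = 0.3358; thus R = |r|² = 0.1128, T = 0.8872.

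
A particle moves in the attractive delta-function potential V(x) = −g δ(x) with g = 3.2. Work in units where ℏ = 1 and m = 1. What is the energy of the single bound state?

E = -5.12

For x ≠ 0 the bound state is ψ ∝ e^{−κ|x|}; integrating the TISE across the delta gives the cusp condition 2κ = 2mg/ℏ², so κ = 3.200.
Then E = −ℏ²κ²/(2m) = −mg²/(2ℏ²) = -5.120.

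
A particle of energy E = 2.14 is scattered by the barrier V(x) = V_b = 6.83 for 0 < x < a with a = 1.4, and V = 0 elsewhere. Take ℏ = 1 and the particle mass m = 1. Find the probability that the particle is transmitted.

T = 0.000649

E < V_b: inside the barrier ψ ∝ e^{±κx} with κ = √(2m(V_b − E))/ℏ = 3.063.
κa = 4.288, sinh(κa) = 36.39.
Matching ψ, ψ′ at both faces gives T = [1 + V_b² sinh²(κa) / (4E(V_b − E))]⁻¹ = 1/1540 = 0.000649.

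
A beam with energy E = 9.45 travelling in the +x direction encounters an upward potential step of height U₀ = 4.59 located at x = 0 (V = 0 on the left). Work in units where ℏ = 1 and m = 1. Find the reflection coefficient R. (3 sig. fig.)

R = 0.0271

On each side the TISE gives plane waves with k = √(2m(E − V))/ℏ: k₁ = √(2·1·9.45) = 4.347, k₂ = √(2·1·4.86) = 3.118.
Continuity of ψ and ψ′ at the step yields the reflection amplitude r = (k₁ − k₂)/(k₁ + k₂) = 0.1647; thus R = |r|² = 0.02714, T = 0.9729.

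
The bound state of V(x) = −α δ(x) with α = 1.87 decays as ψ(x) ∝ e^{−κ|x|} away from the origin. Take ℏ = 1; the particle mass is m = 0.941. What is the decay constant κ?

Integrating the TISE across x = 0 gives the cusp condition ψ'(0⁺) − ψ'(0⁻) = −(2mα/ℏ²)ψ(0).
With ψ ∝ e^{−κ|x|} this yields −2κ = −2mα/ℏ², so κ = mα/ℏ² = 1.760.

κ = 1.76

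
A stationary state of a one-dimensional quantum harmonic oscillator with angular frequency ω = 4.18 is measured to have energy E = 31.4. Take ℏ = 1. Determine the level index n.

E_n = ℏω(n + ½) ⇒ n = E/(ℏω) − ½ = 31.4/4.18 − 0.5 = 7.012 → n = 7.

n = 7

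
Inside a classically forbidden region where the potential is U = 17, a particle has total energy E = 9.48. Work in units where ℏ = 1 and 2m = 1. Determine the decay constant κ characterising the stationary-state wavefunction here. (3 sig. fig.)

κ = 2.74

Since E < U the TISE in this region is ψ'' = κ²ψ with κ = √(2m(U − E))/ℏ.
κ = √(2 × 0.5 × 7.52) = 2.742.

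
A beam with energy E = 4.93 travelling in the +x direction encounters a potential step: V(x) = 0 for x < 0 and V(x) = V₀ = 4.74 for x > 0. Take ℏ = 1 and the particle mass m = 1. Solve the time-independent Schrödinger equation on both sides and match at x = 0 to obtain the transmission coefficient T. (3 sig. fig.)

T = 0.549

On each side the TISE gives plane waves with k = √(2m(E − V))/ℏ: k₁ = √(2·1·4.93) = 3.140, k₂ = √(2·1·0.19) = 0.6164.
Matching ψ and ψ′ at x = 0 gives r = (k₁ − k₂)/(k₁ + k₂), so R = r² = 0.4513 and T = 1 − R = 0.5487.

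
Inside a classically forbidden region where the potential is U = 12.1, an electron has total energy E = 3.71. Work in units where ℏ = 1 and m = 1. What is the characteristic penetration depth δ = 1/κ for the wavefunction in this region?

Since E < U the TISE in this region is ψ'' = κ²ψ with κ = √(2m(U − E))/ℏ.
κ = √(2 × 1 × 8.39) = 4.096. The penetration depth is δ = 1/κ = 0.244.

δ = 0.244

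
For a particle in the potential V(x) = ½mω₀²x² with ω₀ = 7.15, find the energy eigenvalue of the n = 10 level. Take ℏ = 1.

Using E_n = (n + ½)ℏω₀: E_10 = 10.5 × 7.15 = 75.08.

E = 75.1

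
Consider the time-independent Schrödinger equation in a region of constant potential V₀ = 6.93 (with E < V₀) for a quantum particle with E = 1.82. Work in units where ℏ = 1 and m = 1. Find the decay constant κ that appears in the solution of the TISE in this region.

Since E < V₀ the TISE in this region is ψ'' = κ²ψ with κ = √(2m(V₀ − E))/ℏ.
κ = √(2 × 1 × 5.11) = 3.197.

κ = 3.20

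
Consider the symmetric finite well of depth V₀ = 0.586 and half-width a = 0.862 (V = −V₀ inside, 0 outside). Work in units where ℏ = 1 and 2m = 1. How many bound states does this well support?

Define the well-strength parameter z₀ = (a/ℏ)√(2mV₀) = 0.862 × √(2·0.5·0.586) = 0.6599.
A new bound state (alternating even/odd) appears each time z₀ passes a multiple of π/2, so N = ⌊2z₀/π⌋ + 1 = ⌊0.4201⌋ + 1 = 1.

N = 1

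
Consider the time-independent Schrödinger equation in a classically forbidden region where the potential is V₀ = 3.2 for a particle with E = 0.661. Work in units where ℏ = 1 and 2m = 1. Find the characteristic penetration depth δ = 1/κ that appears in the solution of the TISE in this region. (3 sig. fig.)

Since E < V₀ the TISE in this region is ψ'' = κ²ψ with κ = √(2m(V₀ − E))/ℏ.
κ = √(2 × 0.5 × 2.539) = 1.593. The penetration depth is δ = 1/κ = 0.628.

δ = 0.628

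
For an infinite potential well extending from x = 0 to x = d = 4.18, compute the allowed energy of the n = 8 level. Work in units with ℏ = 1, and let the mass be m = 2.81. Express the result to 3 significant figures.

E = 6.43

Requiring ψ(0) = ψ(d) = 0 quantises k = nπ/d, hence E_n = ℏ²k²/2m = n²π²ℏ²/(2md²).
E_8 = 8² × π² / (2 × 2.81 × 4.18²) = 6.433.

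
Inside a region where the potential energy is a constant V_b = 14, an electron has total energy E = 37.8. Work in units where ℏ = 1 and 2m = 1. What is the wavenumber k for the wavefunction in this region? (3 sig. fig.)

With E > V_b the solution is oscillatory, ψ ∝ e^{±ikx} with k = √(2m(E − V_b))/ℏ.
k = √(2 × 0.5 × 23.8) = 4.879.

k = 4.88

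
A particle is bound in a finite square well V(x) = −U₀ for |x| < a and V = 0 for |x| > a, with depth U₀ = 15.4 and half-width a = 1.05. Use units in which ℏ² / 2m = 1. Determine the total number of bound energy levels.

Define the well-strength parameter z₀ = (a/ℏ)√(2mU₀) = 1.05 × √(2·0.5·15.4) = 4.120.
The even/odd transcendental equations gain one root per π/2 in z₀, giving N = 1 + ⌊2z₀/π⌋ = 1 + ⌊2.623⌋ = 3.

N = 3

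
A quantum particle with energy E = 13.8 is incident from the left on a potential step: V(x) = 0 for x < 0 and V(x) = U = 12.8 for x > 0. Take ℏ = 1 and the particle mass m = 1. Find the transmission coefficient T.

T = 0.668

The wavenumbers are k₁ = √(2mE)/ℏ = 5.254 on the left and k₂ = √(2m(E − U))/ℏ = 1.414 on the right.
Continuity of ψ and ψ′ at the step yields the reflection amplitude r = (k₁ − k₂)/(k₁ + k₂) = 0.5758; thus R = |r|² = 0.3316, T = 0.6684.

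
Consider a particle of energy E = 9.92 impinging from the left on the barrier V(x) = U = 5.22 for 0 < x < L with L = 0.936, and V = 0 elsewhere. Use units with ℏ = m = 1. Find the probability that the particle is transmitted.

Above the barrier the interior wavenumber is k₂ = √(2m(E − U))/ℏ = 3.066, giving phase k₂L = 2.870.
T = [1 + U² sin²(k₂L) / (4E(E − U))]⁻¹ = 1/1.011 = 0.990.

T = 0.990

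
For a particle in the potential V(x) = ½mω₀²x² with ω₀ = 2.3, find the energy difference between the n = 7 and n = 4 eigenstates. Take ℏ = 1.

E_n = ℏω₀(n + ½), so ΔE = (7 − 4) ℏω₀ = 3 × 2.3 = 6.900.

ΔE = 6.90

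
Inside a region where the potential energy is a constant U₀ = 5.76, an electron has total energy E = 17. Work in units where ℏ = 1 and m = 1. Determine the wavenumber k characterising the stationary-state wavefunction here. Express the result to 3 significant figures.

With E > U₀ the solution is oscillatory, ψ ∝ e^{±ikx} with k = √(2m(E − U₀))/ℏ.
k = √(2 × 1 × 11.24) = 4.741.

k = 4.74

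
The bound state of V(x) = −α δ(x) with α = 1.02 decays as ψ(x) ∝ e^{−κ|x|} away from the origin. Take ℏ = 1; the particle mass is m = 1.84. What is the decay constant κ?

κ = 1.88

Integrate −(ℏ²/2m)ψ'' − αδ(x)ψ = Eψ from −ε to +ε: the ψ'' term gives ψ'(0⁺) − ψ'(0⁻) and the δ term gives −(2mα/ℏ²)ψ(0).
With ψ ∝ e^{−κ|x|} this yields −2κ = −2mα/ℏ², so κ = mα/ℏ² = 1.877.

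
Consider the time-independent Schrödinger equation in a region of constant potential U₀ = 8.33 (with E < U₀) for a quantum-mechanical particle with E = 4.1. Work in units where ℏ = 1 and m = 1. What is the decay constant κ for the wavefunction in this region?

Since E < U₀ the TISE in this region is ψ'' = κ²ψ with κ = √(2m(U₀ − E))/ℏ.
κ = √(2 × 1 × 4.23) = 2.909.

κ = 2.91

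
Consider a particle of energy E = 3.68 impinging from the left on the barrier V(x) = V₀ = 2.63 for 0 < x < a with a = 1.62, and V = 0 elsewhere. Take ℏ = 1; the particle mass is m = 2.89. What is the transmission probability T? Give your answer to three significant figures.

T = 0.799

E > V₀: inside the barrier k₂ = √(2m(E − V₀))/ℏ = 2.464, k₂a = 3.991.
T = [1 + V₀² sin²(k₂a) / (4E(E − V₀))]⁻¹ = 1/1.252 = 0.799.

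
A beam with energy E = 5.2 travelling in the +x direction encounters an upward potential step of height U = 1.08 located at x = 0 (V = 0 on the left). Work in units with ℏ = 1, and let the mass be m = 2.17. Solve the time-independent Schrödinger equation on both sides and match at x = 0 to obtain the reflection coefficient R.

R = 0.00338

The wavenumbers are k₁ = √(2mE)/ℏ = 4.751 on the left and k₂ = √(2m(E − U))/ℏ = 4.229 on the right.
Continuity of ψ and ψ′ at the step yields the reflection amplitude r = (k₁ − k₂)/(k₁ + k₂) = 0.05814; thus R = |r|² = 0.003380, T = 0.9966.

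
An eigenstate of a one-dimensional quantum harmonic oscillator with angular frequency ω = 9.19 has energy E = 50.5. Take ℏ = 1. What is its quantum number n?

E_n = ℏω(n + ½) ⇒ n = E/(ℏω) − ½ = 50.5/9.19 − 0.5 = 4.995 → n = 5.

n = 5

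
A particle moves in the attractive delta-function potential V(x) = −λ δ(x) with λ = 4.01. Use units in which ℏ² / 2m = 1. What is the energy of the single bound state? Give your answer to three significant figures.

The bound state is ψ(x) = √κ e^{−κ|x|}. The derivative jump ψ'(0⁺) − ψ'(0⁻) = −(2mλ/ℏ²)ψ(0) fixes κ = mλ/ℏ² = 2.005.
Then E = −ℏ²κ²/(2m) = −mλ²/(2ℏ²) = -4.020.

E = -4.02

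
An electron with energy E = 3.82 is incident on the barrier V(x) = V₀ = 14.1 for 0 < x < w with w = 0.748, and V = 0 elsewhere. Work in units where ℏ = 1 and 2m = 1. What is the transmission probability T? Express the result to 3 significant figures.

T = 0.0258

E < V₀: inside the barrier ψ ∝ e^{±κx} with κ = √(2m(V₀ − E))/ℏ = 3.206.
κw = 2.398, sinh(κw) = 5.457.
Matching ψ, ψ′ at both faces gives T = [1 + V₀² sinh²(κw) / (4E(V₀ − E))]⁻¹ = 1/38.69 = 0.0258.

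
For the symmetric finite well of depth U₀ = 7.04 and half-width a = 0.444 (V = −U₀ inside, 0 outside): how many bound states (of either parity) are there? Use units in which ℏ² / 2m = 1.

N = 1

The dimensionless depth is z₀ = a√(2mU₀)/ℏ = 0.444 × √(7.040) = 1.178.
A new bound state (alternating even/odd) appears each time z₀ passes a multiple of π/2, so N = ⌊2z₀/π⌋ + 1 = ⌊0.7500⌋ + 1 = 1.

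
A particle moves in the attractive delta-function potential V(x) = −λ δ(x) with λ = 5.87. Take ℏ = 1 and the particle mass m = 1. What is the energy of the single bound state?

The bound state is ψ(x) = √κ e^{−κ|x|}. The derivative jump ψ'(0⁺) − ψ'(0⁻) = −(2mλ/ℏ²)ψ(0) fixes κ = mλ/ℏ² = 5.870.
Then E = −ℏ²κ²/(2m) = −mλ²/(2ℏ²) = -17.23.

E = -17.2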